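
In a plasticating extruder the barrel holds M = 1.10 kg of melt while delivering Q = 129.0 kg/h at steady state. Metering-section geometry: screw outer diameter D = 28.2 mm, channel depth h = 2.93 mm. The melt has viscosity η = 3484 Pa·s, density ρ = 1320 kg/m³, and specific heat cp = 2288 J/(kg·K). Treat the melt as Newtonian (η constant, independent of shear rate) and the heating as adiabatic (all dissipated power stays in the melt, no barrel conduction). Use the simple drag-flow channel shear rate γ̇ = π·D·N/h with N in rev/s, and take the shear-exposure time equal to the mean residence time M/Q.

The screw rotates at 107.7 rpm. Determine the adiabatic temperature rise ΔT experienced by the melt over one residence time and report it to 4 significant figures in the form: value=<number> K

Q_s = Q / 3600 = 129.0 / 3600 = 0.0358333 kg/s
Mean residence time: t_res = M/Q_s = 1.10 kg / 0.0358333 kg/s = 30.6977 s
Geometry in metres: D = 28.2 mm → 0.0282 m, h = 2.93 mm → 0.00293 m; screw speed N = 107.7 rpm = 1.795 rev/s
γ̇ = π D N / h = (π)(0.0282)(1.795) / 0.00293 = 54.2745 s⁻¹
Adiabatic rise: ΔT = η γ̇² t_res / (ρ cp) = 3484·(54.2745)²·30.6977 / (1320·2288) = 104.315 K

value=104.3 K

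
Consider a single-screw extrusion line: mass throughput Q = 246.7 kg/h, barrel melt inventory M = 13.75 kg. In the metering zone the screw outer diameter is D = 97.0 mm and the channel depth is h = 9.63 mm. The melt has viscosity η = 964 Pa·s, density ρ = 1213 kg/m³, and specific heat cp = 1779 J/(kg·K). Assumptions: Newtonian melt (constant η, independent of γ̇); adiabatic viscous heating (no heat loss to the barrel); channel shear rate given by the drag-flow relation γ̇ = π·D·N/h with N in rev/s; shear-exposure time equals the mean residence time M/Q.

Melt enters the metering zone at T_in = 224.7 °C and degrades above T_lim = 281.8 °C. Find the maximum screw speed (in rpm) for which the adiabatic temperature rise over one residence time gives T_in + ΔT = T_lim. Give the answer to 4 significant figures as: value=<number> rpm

Q_s = Q / 3600 = 246.7 / 3600 = 0.0685278 kg/s
Mean residence time: t_res = M/Q_s = 13.75 kg / 0.0685278 kg/s = 200.649 s
Convert to metres: D = 0.097 m, h = 0.00963 m
Allowable rise: ΔT_a = T_lim − T_in = 281.8 − 224.7 = 57.1 K
γ̇_max² = ΔT_a·ρ·cp/(η·t_res) = 57.1·1213·1779/(964·200.649) = 637.03 s⁻²
Take the square root: γ̇_max = √(637.03) = 25.2395 s⁻¹
Solve γ̇ = πDN/h for N: N_max = γ̇_max·h/(π·D) = 25.2395 × 0.00963 / (π × 0.097) = 0.797599 rev/s = 47.8559 rpm

value=47.86 rpm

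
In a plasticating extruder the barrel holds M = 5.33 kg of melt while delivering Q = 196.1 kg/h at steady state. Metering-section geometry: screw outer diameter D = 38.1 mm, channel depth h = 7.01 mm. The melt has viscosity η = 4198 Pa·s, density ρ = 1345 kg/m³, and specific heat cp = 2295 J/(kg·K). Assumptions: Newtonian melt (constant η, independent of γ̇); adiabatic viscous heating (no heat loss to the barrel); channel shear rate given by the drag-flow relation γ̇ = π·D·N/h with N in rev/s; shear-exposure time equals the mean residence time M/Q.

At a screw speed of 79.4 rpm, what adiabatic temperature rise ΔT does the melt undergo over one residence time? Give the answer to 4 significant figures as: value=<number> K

value=67.94 K

Q_s = Q / 3600 = 196.1 / 3600 = 0.0544722 kg/s
t_res = M / Q_s = 5.33 / 0.0544722 = 97.848 s
Convert to SI: D = 0.0381 m, h = 0.00701 m, N = 79.4/60 = 1.32333 rev/s
γ̇ = π·D·N / h = π · 0.0381 · 1.32333 / 0.00701 = 22.5957 s⁻¹
Adiabatic rise: ΔT = η γ̇² t_res / (ρ cp) = 4198·(22.5957)²·97.848 / (1345·2295) = 67.9425 K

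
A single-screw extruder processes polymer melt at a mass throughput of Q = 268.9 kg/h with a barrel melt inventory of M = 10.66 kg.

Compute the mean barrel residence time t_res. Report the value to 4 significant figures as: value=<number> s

Throughput in SI: Q_s = 268.9 kg/h ÷ 3600 s/h = 0.0746944 kg/s
Mean residence time: t_res = M/Q_s = 10.66 kg / 0.0746944 kg/s = 142.715 s

value=142.7 s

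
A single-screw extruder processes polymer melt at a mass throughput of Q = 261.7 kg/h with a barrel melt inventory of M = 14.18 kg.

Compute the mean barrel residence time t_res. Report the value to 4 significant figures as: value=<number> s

value=195.1 s

Convert throughput: Q = 261.7 kg/h = 261.7/3600 = 0.0726944 kg/s
Mean residence time: t_res = M/Q_s = 14.18 kg / 0.0726944 kg/s = 195.063 s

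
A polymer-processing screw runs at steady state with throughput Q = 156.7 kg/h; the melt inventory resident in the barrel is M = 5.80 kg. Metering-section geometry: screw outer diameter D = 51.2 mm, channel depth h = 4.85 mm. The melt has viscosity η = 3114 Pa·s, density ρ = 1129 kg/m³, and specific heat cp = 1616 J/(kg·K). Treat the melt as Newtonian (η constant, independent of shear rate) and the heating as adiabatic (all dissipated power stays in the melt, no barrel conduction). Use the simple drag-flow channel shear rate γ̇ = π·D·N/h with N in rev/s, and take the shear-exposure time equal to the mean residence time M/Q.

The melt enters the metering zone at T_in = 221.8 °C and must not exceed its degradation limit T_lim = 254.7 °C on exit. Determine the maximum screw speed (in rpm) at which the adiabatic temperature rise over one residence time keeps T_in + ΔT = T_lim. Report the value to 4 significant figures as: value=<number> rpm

value=21.76 rpm

Convert throughput: Q = 156.7 kg/h = 156.7/3600 = 0.0435278 kg/s
t_res = M / Q_s = 5.80 / 0.0435278 = 133.248 s
D = 51.2 mm = 0.0512 m;  h = 4.85 mm = 0.00485 m
Allowable rise: ΔT_a = T_lim − T_in = 254.7 − 221.8 = 32.9 K
γ̇_max² = ΔT_a·ρ·cp/(η·t_res) = 32.9·1129·1616/(3114·133.248) = 144.661 s⁻²
γ̇_max = sqrt(144.661) = 12.0275 s⁻¹
Solve γ̇ = πDN/h for N: N_max = γ̇_max·h/(π·D) = 12.0275 × 0.00485 / (π × 0.0512) = 0.362658 rev/s = 21.7595 rpm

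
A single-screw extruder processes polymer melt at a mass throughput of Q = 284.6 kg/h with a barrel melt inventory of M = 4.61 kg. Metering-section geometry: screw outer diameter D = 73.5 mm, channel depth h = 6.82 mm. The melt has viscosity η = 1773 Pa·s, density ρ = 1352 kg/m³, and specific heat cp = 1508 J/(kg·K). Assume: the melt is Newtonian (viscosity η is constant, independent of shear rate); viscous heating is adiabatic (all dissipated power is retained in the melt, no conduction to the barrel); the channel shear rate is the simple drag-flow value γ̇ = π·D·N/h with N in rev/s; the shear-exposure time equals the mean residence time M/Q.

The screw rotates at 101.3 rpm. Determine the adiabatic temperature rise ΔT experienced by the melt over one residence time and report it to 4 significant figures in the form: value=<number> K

value=165.7 K

Convert throughput: Q = 284.6 kg/h = 284.6/3600 = 0.0790556 kg/s
t_res = M / Q_s = 4.61 ÷ 0.0790556 = 58.3134 s
D = 73.5 mm = 0.0735 m;  h = 6.82 mm = 0.00682 m;  N = 101.3 rpm / 60 = 1.68833 rev/s
γ̇ = π D N / h = (π)(0.0735)(1.68833) / 0.00682 = 57.1625 s⁻¹
Adiabatic rise: ΔT = η γ̇² t_res / (ρ cp) = 1773·(57.1625)²·58.3134 / (1352·1508) = 165.7 K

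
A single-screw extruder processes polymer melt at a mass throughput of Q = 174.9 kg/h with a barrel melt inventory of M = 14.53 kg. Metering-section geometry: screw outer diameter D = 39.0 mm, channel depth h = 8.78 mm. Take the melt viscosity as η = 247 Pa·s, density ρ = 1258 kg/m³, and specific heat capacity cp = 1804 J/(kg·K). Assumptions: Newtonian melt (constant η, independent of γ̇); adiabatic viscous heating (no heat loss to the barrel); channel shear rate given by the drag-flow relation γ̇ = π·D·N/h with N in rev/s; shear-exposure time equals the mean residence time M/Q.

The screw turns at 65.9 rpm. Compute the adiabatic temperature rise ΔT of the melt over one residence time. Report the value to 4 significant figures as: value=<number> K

value=7.647 K

Q_s = Q / 3600 = 174.9 / 3600 = 0.0485833 kg/s
t_res = M / Q_s = 14.53 ÷ 0.0485833 = 299.074 s
Geometry in metres: D = 39.0 mm → 0.039 m, h = 8.78 mm → 0.00878 m; screw speed N = 65.9 rpm = 1.09833 rev/s
γ̇ = π·D·N / h = π · 0.039 · 1.09833 / 0.00878 = 15.3269 s⁻¹
Adiabatic rise: ΔT = η γ̇² t_res / (ρ cp) = 247·(15.3269)²·299.074 / (1258·1804) = 7.64656 K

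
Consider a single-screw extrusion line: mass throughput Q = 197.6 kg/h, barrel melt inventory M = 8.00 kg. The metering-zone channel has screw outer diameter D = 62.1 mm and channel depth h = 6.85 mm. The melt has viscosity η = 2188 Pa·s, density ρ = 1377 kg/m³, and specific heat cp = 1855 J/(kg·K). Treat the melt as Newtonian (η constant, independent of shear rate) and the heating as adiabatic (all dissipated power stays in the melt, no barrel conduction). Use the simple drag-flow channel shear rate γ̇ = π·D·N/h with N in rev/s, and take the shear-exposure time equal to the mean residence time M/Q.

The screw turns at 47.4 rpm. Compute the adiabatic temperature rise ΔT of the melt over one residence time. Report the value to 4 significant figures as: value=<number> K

Convert throughput: Q = 197.6 kg/h = 197.6/3600 = 0.0548889 kg/s
t_res = M / Q_s = 8.00 / 0.0548889 = 145.749 s
Geometry in metres: D = 62.1 mm → 0.0621 m, h = 6.85 mm → 0.00685 m; screw speed N = 47.4 rpm = 0.79 rev/s
γ̇ = π·D·N / h = π · 0.0621 · 0.79 / 0.00685 = 22.4998 s⁻¹
ΔT = η·γ̇²·t_res/(ρ·cp) = [2188 × 22.4998² × 145.749] / [1377 × 1855] = 63.202 K

value=63.20 K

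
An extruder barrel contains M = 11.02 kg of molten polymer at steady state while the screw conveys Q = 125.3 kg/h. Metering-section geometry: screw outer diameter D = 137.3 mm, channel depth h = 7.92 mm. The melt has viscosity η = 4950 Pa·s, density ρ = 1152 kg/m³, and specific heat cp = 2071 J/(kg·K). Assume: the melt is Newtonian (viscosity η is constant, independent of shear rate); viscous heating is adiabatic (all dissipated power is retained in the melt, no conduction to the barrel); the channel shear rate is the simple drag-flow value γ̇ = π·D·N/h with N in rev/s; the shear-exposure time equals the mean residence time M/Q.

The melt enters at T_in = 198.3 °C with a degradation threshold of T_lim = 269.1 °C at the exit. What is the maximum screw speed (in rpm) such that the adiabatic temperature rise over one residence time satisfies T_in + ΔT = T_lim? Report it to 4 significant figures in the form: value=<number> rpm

Convert throughput: Q = 125.3 kg/h = 125.3/3600 = 0.0348056 kg/s
t_res = M / Q_s = 11.02 / 0.0348056 = 316.616 s
D = 137.3 mm = 0.1373 m;  h = 7.92 mm = 0.00792 m
ΔT_a = T_lim − T_in = 269.1 − 198.3 = 70.8 K
γ̇_max² = ΔT_a·ρ·cp/(η·t_res) = 70.8·1152·2071/(4950·316.616) = 107.777 s⁻²
γ̇_max = sqrt(107.777) = 10.3816 s⁻¹
Solve γ̇ = πDN/h for N: N_max = γ̇_max·h/(π·D) = 10.3816 × 0.00792 / (π × 0.1373) = 0.19062 rev/s = 11.4372 rpm

value=11.44 rpm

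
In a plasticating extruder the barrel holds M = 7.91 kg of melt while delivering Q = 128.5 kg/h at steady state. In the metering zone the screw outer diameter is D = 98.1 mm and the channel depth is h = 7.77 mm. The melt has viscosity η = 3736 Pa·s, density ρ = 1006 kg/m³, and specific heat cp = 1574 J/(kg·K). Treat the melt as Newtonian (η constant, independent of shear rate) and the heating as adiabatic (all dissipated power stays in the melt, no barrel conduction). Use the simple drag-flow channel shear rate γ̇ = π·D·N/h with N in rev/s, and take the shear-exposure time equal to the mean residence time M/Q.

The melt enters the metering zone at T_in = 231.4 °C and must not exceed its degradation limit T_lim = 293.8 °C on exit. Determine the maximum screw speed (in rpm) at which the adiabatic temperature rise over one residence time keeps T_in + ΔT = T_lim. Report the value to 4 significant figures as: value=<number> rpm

Q_s = Q / 3600 = 128.5 / 3600 = 0.0356944 kg/s
Mean residence time: t_res = M/Q_s = 7.91 kg / 0.0356944 kg/s = 221.603 s
D = 98.1 mm = 0.0981 m;  h = 7.77 mm = 0.00777 m
Allowable rise: ΔT_a = T_lim − T_in = 293.8 − 231.4 = 62.4 K
Invert ΔT = ηγ̇²t_res/(ρcp) for γ̇: γ̇_max² = ΔT_a ρ cp / (η t_res) = 62.4·1006·1574 / (3736·221.603) = 119.345 s⁻²
Take the square root: γ̇_max = √(119.345) = 10.9245 s⁻¹
N_max = γ̇_max·h / (π·D) = 10.9245 · 0.00777 / (π · 0.0981) = 0.275426 rev/s = 16.5255 rpm

value=16.53 rpm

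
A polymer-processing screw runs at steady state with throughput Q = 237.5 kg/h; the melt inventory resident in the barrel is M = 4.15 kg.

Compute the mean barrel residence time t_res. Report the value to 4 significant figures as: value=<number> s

value=62.91 s

Convert throughput: Q = 237.5 kg/h = 237.5/3600 = 0.0659722 kg/s
t_res = M / Q_s = 4.15 / 0.0659722 = 62.9053 s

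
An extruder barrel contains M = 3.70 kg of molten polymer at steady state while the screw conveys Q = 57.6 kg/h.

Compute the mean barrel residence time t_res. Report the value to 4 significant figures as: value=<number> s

Q_s = Q / 3600 = 57.6 / 3600 = 0.016 kg/s
t_res = M / Q_s = 3.70 / 0.016 = 231.25 s

value=231.2 s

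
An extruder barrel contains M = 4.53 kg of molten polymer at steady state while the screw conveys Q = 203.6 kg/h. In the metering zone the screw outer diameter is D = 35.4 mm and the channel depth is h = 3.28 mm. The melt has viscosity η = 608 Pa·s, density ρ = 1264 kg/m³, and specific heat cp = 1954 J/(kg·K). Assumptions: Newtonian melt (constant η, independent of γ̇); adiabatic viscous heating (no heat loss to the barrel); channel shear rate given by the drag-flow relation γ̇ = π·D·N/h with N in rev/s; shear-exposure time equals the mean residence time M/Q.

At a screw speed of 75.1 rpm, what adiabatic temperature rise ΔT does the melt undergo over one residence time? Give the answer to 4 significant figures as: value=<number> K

value=35.51 K

Q_s = Q / 3600 = 203.6 / 3600 = 0.0565556 kg/s
t_res = M / Q_s = 4.53 ÷ 0.0565556 = 80.0982 s
D = 35.4 mm = 0.0354 m;  h = 3.28 mm = 0.00328 m;  N = 75.1 rpm / 60 = 1.25167 rev/s
γ̇ = π D N / h = (π)(0.0354)(1.25167) / 0.00328 = 42.4393 s⁻¹
ΔT = η·γ̇²·t_res / (ρ·cp) = 608 · (42.4393)² · 80.0982 / (1264 · 1954) = 35.5133 K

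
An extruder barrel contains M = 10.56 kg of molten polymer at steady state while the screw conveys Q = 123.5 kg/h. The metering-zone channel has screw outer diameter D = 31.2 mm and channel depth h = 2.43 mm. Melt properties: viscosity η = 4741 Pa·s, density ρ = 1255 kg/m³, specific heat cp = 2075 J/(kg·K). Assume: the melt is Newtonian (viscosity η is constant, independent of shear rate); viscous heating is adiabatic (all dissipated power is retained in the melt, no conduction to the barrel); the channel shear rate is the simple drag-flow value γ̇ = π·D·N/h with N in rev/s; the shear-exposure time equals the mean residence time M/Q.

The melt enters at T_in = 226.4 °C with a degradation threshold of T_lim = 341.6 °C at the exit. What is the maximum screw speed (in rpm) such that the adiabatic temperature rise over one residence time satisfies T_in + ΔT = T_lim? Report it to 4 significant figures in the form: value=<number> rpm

Convert throughput: Q = 123.5 kg/h = 123.5/3600 = 0.0343056 kg/s
t_res = M / Q_s = 10.56 ÷ 0.0343056 = 307.822 s
D = 31.2 mm = 0.0312 m;  h = 2.43 mm = 0.00243 m
Allowable rise: ΔT_a = T_lim − T_in = 341.6 − 226.4 = 115.2 K
γ̇_max² = ΔT_a·ρ·cp / (η·t_res) = [115.2 × 1255 × 2075] / [4741 × 307.822] = 205.563 s⁻²
γ̇_max = √205.563 = 14.3375 s⁻¹
Solve γ̇ = πDN/h for N: N_max = γ̇_max·h/(π·D) = 14.3375 × 0.00243 / (π × 0.0312) = 0.355447 rev/s = 21.3268 rpm

value=21.33 rpm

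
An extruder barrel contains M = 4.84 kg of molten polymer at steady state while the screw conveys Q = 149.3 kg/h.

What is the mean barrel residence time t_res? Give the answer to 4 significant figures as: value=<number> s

Q_s = Q / 3600 = 149.3 / 3600 = 0.0414722 kg/s
Mean residence time: t_res = M/Q_s = 4.84 kg / 0.0414722 kg/s = 116.705 s

value=116.7 s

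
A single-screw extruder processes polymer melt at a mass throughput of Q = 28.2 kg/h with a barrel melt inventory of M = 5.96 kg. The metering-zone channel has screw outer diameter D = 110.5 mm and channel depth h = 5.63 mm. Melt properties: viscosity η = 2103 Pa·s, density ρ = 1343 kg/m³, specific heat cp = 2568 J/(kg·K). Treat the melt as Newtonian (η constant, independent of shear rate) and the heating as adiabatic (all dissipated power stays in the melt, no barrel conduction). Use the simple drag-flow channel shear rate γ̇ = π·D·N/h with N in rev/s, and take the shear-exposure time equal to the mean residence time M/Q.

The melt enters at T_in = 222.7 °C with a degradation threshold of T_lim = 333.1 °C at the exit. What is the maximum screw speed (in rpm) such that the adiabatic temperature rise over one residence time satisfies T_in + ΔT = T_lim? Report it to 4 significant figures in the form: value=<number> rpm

value=15.01 rpm

Convert throughput: Q = 28.2 kg/h = 28.2/3600 = 0.00783333 kg/s
Mean residence time: t_res = M/Q_s = 5.96 kg / 0.00783333 kg/s = 760.851 s
Convert to metres: D = 0.1105 m, h = 0.00563 m
ΔT_a = T_lim − T_in = 333.1 − 222.7 = 110.4 K
γ̇_max² = ΔT_a·ρ·cp / (η·t_res) = [110.4 × 1343 × 2568] / [2103 × 760.851] = 237.958 s⁻²
γ̇_max = √237.958 = 15.4259 s⁻¹
N_max = γ̇_max·h / (π·D) = 15.4259 · 0.00563 / (π · 0.1105) = 0.250177 rev/s = 15.0106 rpm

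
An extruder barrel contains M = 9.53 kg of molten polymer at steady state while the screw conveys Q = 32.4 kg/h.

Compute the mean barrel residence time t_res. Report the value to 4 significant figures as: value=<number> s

Q_s = Q / 3600 = 32.4 / 3600 = 0.009 kg/s
Mean residence time: t_res = M/Q_s = 9.53 kg / 0.009 kg/s = 1058.89 s

value=1059. s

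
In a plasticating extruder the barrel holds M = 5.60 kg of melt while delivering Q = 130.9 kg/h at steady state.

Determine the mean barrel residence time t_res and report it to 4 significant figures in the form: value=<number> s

Throughput in SI: Q_s = 130.9 kg/h ÷ 3600 s/h = 0.0363611 kg/s
t_res = M / Q_s = 5.60 ÷ 0.0363611 = 154.011 s

value=154.0 s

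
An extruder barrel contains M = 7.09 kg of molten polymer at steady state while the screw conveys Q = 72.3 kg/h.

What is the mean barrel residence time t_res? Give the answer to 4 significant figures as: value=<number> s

Convert throughput: Q = 72.3 kg/h = 72.3/3600 = 0.0200833 kg/s
t_res = M / Q_s = 7.09 / 0.0200833 = 353.029 s

value=353.0 s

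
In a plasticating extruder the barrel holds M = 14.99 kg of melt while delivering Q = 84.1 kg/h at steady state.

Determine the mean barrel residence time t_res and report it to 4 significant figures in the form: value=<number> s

value=641.7 s

Q_s = Q / 3600 = 84.1 / 3600 = 0.0233611 kg/s
Mean residence time: t_res = M/Q_s = 14.99 kg / 0.0233611 kg/s = 641.665 s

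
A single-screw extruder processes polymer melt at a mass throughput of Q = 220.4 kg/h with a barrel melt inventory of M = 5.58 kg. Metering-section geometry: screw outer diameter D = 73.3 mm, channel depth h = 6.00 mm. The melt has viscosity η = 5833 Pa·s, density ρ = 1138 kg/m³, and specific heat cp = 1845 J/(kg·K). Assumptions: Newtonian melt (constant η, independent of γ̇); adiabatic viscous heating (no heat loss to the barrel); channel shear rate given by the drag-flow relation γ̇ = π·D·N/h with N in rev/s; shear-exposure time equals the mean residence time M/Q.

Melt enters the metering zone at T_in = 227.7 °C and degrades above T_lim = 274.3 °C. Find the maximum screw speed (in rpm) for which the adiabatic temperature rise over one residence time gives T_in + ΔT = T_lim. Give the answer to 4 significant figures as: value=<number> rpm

value=21.21 rpm

Q_s = Q / 3600 = 220.4 / 3600 = 0.0612222 kg/s
Mean residence time: t_res = M/Q_s = 5.58 kg / 0.0612222 kg/s = 91.1434 s
Geometry in SI: D = 73.3 mm → 0.0733 m, h = 6.00 mm → 0.006 m
Allowable rise: ΔT_a = T_lim − T_in = 274.3 − 227.7 = 46.6 K
γ̇_max² = ΔT_a·ρ·cp/(η·t_res) = 46.6·1138·1845/(5833·91.1434) = 184.038 s⁻²
Take the square root: γ̇_max = √(184.038) = 13.5661 s⁻¹
N_max = γ̇_max h / (πD) = 13.5661·0.006/(π·0.0733) = 0.353469 rev/s → ×60 = 21.2081 rpm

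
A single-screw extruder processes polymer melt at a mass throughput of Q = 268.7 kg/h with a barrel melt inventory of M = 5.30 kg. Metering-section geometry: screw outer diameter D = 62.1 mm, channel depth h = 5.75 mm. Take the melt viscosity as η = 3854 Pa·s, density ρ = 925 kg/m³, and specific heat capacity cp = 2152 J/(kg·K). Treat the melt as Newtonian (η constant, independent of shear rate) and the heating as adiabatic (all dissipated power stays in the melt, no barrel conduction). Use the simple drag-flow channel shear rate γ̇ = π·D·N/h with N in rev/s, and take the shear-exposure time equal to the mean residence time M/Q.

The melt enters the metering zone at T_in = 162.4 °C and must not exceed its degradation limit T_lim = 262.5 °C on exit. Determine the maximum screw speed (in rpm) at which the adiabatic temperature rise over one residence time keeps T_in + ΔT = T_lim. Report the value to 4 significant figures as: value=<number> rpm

value=47.72 rpm

Q_s = Q / 3600 = 268.7 / 3600 = 0.0746389 kg/s
Mean residence time: t_res = M/Q_s = 5.30 kg / 0.0746389 kg/s = 71.0086 s
D = 62.1 mm = 0.0621 m;  h = 5.75 mm = 0.00575 m
ΔT_a = T_lim − T_in = 262.5 − 162.4 = 100.1 K
γ̇_max² = ΔT_a·ρ·cp/(η·t_res) = 100.1·925·2152/(3854·71.0086) = 728.108 s⁻²
Take the square root: γ̇_max = √(728.108) = 26.9835 s⁻¹
N_max = γ̇_max h / (πD) = 26.9835·0.00575/(π·0.0621) = 0.795288 rev/s → ×60 = 47.7173 rpm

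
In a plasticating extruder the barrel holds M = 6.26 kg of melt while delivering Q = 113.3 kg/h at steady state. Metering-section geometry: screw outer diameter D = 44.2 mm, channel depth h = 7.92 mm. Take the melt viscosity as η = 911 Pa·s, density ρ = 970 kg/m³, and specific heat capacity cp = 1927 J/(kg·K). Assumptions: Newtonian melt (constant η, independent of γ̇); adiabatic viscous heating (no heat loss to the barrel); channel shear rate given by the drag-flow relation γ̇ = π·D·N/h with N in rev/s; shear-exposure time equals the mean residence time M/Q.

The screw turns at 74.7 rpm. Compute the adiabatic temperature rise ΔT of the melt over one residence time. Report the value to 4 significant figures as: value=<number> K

Throughput in SI: Q_s = 113.3 kg/h ÷ 3600 s/h = 0.0314722 kg/s
t_res = M / Q_s = 6.26 / 0.0314722 = 198.906 s
D = 44.2 mm = 0.0442 m;  h = 7.92 mm = 0.00792 m;  N = 74.7 rpm / 60 = 1.245 rev/s
γ̇ = π D N / h = (π)(0.0442)(1.245) / 0.00792 = 21.8281 s⁻¹
ΔT = η·γ̇²·t_res / (ρ·cp) = 911 · (21.8281)² · 198.906 / (970 · 1927) = 46.1896 K

value=46.19 K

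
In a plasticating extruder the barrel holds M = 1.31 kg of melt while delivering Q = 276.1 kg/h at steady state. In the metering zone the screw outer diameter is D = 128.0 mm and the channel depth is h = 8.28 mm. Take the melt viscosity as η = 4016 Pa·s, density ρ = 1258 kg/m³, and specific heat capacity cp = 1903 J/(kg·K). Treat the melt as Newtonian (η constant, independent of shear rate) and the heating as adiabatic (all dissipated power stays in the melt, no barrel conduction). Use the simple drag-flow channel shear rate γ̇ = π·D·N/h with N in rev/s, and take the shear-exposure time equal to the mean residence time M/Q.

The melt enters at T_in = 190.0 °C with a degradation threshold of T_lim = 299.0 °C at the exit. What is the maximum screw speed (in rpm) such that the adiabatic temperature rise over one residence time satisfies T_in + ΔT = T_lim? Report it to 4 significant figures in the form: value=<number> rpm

value=76.20 rpm

Convert throughput: Q = 276.1 kg/h = 276.1/3600 = 0.0766944 kg/s
t_res = M / Q_s = 1.31 ÷ 0.0766944 = 17.0808 s
Convert to metres: D = 0.128 m, h = 0.00828 m
ΔT_a = T_lim − T_in = 299.0 − 190.0 = 109 K
γ̇_max² = ΔT_a·ρ·cp / (η·t_res) = [109 × 1258 × 1903] / [4016 × 17.0808] = 3804.04 s⁻²
Take the square root: γ̇_max = √(3804.04) = 61.6769 s⁻¹
N_max = γ̇_max·h / (π·D) = 61.6769 · 0.00828 / (π · 0.128) = 1.26997 rev/s = 76.1981 rpm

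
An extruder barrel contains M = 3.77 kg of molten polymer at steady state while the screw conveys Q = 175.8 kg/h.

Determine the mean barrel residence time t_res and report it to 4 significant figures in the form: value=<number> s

value=77.20 s

Q_s = Q / 3600 = 175.8 / 3600 = 0.0488333 kg/s
Mean residence time: t_res = M/Q_s = 3.77 kg / 0.0488333 kg/s = 77.2014 s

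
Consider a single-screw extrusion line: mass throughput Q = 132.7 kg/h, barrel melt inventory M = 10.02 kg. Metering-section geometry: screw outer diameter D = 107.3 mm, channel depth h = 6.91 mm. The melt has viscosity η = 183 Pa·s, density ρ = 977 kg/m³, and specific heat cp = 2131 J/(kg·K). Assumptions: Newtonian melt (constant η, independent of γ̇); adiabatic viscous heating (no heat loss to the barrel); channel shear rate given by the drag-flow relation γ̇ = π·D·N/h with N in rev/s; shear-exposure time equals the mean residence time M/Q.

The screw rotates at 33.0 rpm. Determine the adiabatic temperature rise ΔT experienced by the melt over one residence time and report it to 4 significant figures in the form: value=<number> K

Convert throughput: Q = 132.7 kg/h = 132.7/3600 = 0.0368611 kg/s
t_res = M / Q_s = 10.02 / 0.0368611 = 271.831 s
Convert to SI: D = 0.1073 m, h = 0.00691 m, N = 33.0/60 = 0.55 rev/s
Shear rate: γ̇ = πDN/h = π·0.1073·0.55/0.00691 = 26.8308 s⁻¹
ΔT = η·γ̇²·t_res / (ρ·cp) = 183 · (26.8308)² · 271.831 / (977 · 2131) = 17.2005 K

value=17.20 K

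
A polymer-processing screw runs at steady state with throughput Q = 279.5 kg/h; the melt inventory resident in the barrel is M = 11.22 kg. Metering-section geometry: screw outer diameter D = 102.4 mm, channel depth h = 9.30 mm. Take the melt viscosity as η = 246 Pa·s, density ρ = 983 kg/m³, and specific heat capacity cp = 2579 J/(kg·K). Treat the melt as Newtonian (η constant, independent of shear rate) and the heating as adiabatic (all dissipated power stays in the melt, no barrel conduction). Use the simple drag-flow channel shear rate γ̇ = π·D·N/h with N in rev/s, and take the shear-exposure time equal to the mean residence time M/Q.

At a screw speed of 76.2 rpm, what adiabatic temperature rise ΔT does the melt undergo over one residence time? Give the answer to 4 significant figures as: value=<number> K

Throughput in SI: Q_s = 279.5 kg/h ÷ 3600 s/h = 0.0776389 kg/s
t_res = M / Q_s = 11.22 ÷ 0.0776389 = 144.515 s
Convert to SI: D = 0.1024 m, h = 0.0093 m, N = 76.2/60 = 1.27 rev/s
Shear rate: γ̇ = πDN/h = π·0.1024·1.27/0.0093 = 43.931 s⁻¹
Adiabatic rise: ΔT = η γ̇² t_res / (ρ cp) = 246·(43.931)²·144.515 / (983·2579) = 27.0636 K

value=27.06 K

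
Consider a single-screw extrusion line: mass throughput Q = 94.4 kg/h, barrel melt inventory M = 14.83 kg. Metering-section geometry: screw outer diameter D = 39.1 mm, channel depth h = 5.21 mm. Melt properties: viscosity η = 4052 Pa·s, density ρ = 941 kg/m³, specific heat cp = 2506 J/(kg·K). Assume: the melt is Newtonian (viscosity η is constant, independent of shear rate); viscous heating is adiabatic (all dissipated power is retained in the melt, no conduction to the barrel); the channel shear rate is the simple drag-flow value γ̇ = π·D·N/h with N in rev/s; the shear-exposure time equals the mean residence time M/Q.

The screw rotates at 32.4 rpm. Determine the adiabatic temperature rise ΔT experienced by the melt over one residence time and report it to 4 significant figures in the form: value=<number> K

Convert throughput: Q = 94.4 kg/h = 94.4/3600 = 0.0262222 kg/s
t_res = M / Q_s = 14.83 / 0.0262222 = 565.551 s
Convert to SI: D = 0.0391 m, h = 0.00521 m, N = 32.4/60 = 0.54 rev/s
γ̇ = π D N / h = (π)(0.0391)(0.54) / 0.00521 = 12.7316 s⁻¹
Adiabatic rise: ΔT = η γ̇² t_res / (ρ cp) = 4052·(12.7316)²·565.551 / (941·2506) = 157.52 K

value=157.5 K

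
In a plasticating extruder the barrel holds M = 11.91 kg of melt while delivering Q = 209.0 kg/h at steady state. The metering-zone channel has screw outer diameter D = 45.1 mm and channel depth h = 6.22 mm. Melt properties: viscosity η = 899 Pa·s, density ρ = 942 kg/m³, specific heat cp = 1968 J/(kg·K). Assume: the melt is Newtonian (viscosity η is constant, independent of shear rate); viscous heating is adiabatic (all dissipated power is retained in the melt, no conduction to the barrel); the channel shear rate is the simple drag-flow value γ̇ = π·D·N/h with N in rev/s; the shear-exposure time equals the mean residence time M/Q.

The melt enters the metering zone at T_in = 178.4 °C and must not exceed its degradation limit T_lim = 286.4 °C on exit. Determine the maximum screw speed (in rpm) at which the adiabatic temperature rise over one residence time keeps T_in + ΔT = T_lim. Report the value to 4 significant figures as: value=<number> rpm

Q_s = Q / 3600 = 209.0 / 3600 = 0.0580556 kg/s
t_res = M / Q_s = 11.91 / 0.0580556 = 205.148 s
Convert to metres: D = 0.0451 m, h = 0.00622 m
Allowable rise: ΔT_a = T_lim − T_in = 286.4 − 178.4 = 108 K
γ̇_max² = ΔT_a·ρ·cp/(η·t_res) = 108·942·1968/(899·205.148) = 1085.61 s⁻²
Take the square root: γ̇_max = √(1085.61) = 32.9485 s⁻¹
N_max = γ̇_max·h / (π·D) = 32.9485 · 0.00622 / (π · 0.0451) = 1.44644 rev/s = 86.7863 rpm

value=86.79 rpm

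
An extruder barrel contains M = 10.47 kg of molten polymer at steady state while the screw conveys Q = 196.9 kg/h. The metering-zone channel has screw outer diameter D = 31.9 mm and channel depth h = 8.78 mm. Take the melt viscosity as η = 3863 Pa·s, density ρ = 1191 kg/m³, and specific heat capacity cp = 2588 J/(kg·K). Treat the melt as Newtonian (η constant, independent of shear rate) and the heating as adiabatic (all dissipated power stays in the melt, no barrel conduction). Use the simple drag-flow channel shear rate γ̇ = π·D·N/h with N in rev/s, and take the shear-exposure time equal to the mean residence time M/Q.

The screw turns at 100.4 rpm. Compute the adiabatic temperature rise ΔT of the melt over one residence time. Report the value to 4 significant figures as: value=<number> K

Throughput in SI: Q_s = 196.9 kg/h ÷ 3600 s/h = 0.0546944 kg/s
Mean residence time: t_res = M/Q_s = 10.47 kg / 0.0546944 kg/s = 191.427 s
Geometry in metres: D = 31.9 mm → 0.0319 m, h = 8.78 mm → 0.00878 m; screw speed N = 100.4 rpm = 1.67333 rev/s
Shear rate: γ̇ = πDN/h = π·0.0319·1.67333/0.00878 = 19.0998 s⁻¹
Adiabatic rise: ΔT = η γ̇² t_res / (ρ cp) = 3863·(19.0998)²·191.427 / (1191·2588) = 87.5204 K

value=87.52 K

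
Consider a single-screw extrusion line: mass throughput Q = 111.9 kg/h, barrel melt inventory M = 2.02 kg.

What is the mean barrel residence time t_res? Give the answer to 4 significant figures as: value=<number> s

Q_s = Q / 3600 = 111.9 / 3600 = 0.0310833 kg/s
Mean residence time: t_res = M/Q_s = 2.02 kg / 0.0310833 kg/s = 64.9866 s

value=64.99 s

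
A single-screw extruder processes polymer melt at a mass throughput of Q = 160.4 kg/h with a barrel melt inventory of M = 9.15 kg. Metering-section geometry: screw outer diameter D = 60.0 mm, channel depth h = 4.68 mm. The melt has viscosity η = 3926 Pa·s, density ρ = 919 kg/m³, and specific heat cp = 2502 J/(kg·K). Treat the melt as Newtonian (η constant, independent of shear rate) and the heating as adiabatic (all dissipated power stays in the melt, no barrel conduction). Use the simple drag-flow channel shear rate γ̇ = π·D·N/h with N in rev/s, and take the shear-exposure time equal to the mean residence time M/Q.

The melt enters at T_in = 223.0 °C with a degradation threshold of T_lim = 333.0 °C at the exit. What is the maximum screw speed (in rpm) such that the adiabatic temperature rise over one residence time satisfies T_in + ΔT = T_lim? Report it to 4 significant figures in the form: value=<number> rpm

value=26.39 rpm

Throughput in SI: Q_s = 160.4 kg/h ÷ 3600 s/h = 0.0445556 kg/s
t_res = M / Q_s = 9.15 ÷ 0.0445556 = 205.362 s
Geometry in SI: D = 60.0 mm → 0.06 m, h = 4.68 mm → 0.00468 m
ΔT_a = T_lim − T_in = 333.0 °C − 223.0 °C = 110 K
γ̇_max² = ΔT_a·ρ·cp/(η·t_res) = 110·919·2502/(3926·205.362) = 313.708 s⁻²
γ̇_max = √313.708 = 17.7118 s⁻¹
Solve γ̇ = πDN/h for N: N_max = γ̇_max·h/(π·D) = 17.7118 × 0.00468 / (π × 0.06) = 0.439752 rev/s = 26.3851 rpm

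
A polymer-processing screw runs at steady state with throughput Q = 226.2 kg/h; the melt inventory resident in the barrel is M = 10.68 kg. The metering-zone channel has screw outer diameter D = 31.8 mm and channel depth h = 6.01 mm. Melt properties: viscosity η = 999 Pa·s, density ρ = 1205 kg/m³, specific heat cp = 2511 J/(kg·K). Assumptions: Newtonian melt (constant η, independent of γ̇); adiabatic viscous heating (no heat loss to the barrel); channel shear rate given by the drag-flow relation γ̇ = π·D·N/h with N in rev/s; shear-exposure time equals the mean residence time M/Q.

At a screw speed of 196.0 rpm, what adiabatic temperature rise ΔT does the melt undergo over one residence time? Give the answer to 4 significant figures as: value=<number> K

Throughput in SI: Q_s = 226.2 kg/h ÷ 3600 s/h = 0.0628333 kg/s
Mean residence time: t_res = M/Q_s = 10.68 kg / 0.0628333 kg/s = 169.973 s
Geometry in metres: D = 31.8 mm → 0.0318 m, h = 6.01 mm → 0.00601 m; screw speed N = 196.0 rpm = 3.26667 rev/s
Shear rate: γ̇ = πDN/h = π·0.0318·3.26667/0.00601 = 54.3009 s⁻¹
Adiabatic rise: ΔT = η γ̇² t_res / (ρ cp) = 999·(54.3009)²·169.973 / (1205·2511) = 165.473 K

value=165.5 K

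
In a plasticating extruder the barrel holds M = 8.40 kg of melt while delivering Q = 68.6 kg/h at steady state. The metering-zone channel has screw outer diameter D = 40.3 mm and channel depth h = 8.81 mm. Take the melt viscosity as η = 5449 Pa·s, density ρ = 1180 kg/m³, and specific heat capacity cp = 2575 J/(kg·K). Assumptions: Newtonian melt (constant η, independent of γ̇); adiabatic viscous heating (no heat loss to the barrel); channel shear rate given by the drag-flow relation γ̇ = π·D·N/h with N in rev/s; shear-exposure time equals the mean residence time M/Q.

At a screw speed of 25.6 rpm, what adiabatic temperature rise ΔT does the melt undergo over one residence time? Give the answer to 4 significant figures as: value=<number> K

value=29.72 K

Throughput in SI: Q_s = 68.6 kg/h ÷ 3600 s/h = 0.0190556 kg/s
t_res = M / Q_s = 8.40 ÷ 0.0190556 = 440.816 s
D = 40.3 mm = 0.0403 m;  h = 8.81 mm = 0.00881 m;  N = 25.6 rpm / 60 = 0.426667 rev/s
γ̇ = π D N / h = (π)(0.0403)(0.426667) / 0.00881 = 6.13151 s⁻¹
ΔT = η·γ̇²·t_res/(ρ·cp) = [5449 × 6.13151² × 440.816] / [1180 × 2575] = 29.7201 K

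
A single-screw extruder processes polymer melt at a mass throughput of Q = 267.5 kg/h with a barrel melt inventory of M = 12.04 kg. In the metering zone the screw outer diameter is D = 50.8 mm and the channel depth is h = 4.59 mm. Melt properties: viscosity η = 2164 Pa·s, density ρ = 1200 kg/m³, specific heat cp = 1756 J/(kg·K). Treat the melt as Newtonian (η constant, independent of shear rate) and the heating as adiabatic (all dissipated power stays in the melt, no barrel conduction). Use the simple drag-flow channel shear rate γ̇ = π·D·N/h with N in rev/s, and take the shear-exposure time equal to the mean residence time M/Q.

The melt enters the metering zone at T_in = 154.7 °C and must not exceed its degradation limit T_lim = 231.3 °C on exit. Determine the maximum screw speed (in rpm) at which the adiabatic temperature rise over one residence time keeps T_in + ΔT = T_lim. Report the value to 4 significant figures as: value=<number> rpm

value=37.02 rpm

Convert throughput: Q = 267.5 kg/h = 267.5/3600 = 0.0743056 kg/s
t_res = M / Q_s = 12.04 ÷ 0.0743056 = 162.034 s
Geometry in SI: D = 50.8 mm → 0.0508 m, h = 4.59 mm → 0.00459 m
Allowable rise: ΔT_a = T_lim − T_in = 231.3 − 154.7 = 76.6 K
Invert ΔT = ηγ̇²t_res/(ρcp) for γ̇: γ̇_max² = ΔT_a ρ cp / (η t_res) = 76.6·1200·1756 / (2164·162.034) = 460.333 s⁻²
Take the square root: γ̇_max = √(460.333) = 21.4554 s⁻¹
N_max = γ̇_max·h / (π·D) = 21.4554 · 0.00459 / (π · 0.0508) = 0.617071 rev/s = 37.0243 rpm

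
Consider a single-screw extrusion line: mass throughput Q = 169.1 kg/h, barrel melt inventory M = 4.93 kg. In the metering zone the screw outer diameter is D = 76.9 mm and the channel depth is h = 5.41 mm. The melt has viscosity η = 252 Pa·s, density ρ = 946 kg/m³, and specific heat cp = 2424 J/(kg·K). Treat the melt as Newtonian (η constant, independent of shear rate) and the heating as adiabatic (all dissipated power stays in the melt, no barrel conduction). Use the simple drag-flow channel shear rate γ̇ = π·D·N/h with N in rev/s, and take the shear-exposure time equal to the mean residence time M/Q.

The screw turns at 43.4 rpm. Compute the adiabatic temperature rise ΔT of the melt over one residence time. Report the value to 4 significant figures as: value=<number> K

Q_s = Q / 3600 = 169.1 / 3600 = 0.0469722 kg/s
t_res = M / Q_s = 4.93 ÷ 0.0469722 = 104.956 s
Convert to SI: D = 0.0769 m, h = 0.00541 m, N = 43.4/60 = 0.723333 rev/s
γ̇ = π·D·N / h = π · 0.0769 · 0.723333 / 0.00541 = 32.3011 s⁻¹
ΔT = η·γ̇²·t_res/(ρ·cp) = [252 × 32.3011² × 104.956] / [946 × 2424] = 12.0342 K

value=12.03 K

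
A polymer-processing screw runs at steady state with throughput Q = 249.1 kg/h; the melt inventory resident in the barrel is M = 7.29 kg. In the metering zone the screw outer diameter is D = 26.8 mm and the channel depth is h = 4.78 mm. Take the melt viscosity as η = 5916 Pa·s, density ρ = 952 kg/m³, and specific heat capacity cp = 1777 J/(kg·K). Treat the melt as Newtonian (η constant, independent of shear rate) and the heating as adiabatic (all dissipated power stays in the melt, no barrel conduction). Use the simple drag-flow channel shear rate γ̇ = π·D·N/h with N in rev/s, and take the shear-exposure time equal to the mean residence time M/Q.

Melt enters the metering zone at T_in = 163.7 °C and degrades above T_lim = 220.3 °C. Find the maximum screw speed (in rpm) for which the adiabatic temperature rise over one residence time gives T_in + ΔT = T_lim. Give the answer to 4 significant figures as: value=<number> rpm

Convert throughput: Q = 249.1 kg/h = 249.1/3600 = 0.0691944 kg/s
t_res = M / Q_s = 7.29 / 0.0691944 = 105.355 s
Geometry in SI: D = 26.8 mm → 0.0268 m, h = 4.78 mm → 0.00478 m
ΔT_a = T_lim − T_in = 220.3 − 163.7 = 56.6 K
Invert ΔT = ηγ̇²t_res/(ρcp) for γ̇: γ̇_max² = ΔT_a ρ cp / (η t_res) = 56.6·952·1777 / (5916·105.355) = 153.623 s⁻²
γ̇_max = sqrt(153.623) = 12.3945 s⁻¹
N_max = γ̇_max h / (πD) = 12.3945·0.00478/(π·0.0268) = 0.703674 rev/s → ×60 = 42.2204 rpm

value=42.22 rpm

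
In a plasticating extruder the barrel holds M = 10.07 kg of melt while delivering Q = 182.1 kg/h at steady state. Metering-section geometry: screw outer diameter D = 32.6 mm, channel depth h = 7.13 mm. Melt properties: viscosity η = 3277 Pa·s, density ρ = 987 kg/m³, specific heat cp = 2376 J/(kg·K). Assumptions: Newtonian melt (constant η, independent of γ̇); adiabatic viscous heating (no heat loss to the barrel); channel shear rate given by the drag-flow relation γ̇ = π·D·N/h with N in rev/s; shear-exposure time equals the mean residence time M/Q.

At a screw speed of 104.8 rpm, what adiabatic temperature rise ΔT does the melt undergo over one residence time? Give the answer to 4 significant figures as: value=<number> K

value=175.1 K

Convert throughput: Q = 182.1 kg/h = 182.1/3600 = 0.0505833 kg/s
t_res = M / Q_s = 10.07 ÷ 0.0505833 = 199.077 s
D = 32.6 mm = 0.0326 m;  h = 7.13 mm = 0.00713 m;  N = 104.8 rpm / 60 = 1.74667 rev/s
γ̇ = π·D·N / h = π · 0.0326 · 1.74667 / 0.00713 = 25.0893 s⁻¹
ΔT = η·γ̇²·t_res / (ρ·cp) = 3277 · (25.0893)² · 199.077 / (987 · 2376) = 175.11 K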